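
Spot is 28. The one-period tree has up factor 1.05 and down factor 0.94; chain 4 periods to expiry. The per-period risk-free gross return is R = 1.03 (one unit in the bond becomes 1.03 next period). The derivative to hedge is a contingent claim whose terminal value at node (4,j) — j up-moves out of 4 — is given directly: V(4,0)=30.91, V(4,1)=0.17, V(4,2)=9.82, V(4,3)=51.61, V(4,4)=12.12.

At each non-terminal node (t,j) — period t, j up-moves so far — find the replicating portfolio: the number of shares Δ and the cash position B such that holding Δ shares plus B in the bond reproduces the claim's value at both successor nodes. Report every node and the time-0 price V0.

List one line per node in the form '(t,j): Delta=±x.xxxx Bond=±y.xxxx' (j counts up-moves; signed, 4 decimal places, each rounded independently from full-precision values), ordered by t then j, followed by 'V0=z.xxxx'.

(0,0): Delta=-1.7149 Bond=72.2992
(1,0): Delta=9.7118 Bond=-226.2823
(1,1): Delta=-3.9881 Bond=141.3016
(2,0): Delta=0.8228 Bond=-13.1491
(2,1): Delta=11.4802 Bond=-281.9423
(2,2): Delta=-7.0654 Bond=240.5368
(3,0): Delta=-12.0163 Bond=285.0459
(3,1): Delta=3.3770 Bond=-79.8967
(3,2): Delta=13.0923 Bond=-337.1792
(3,3): Delta=-11.0756 Bond=377.7379
V0=24.2826

Risk-neutral probability p* = (R−d)/(u−d) = (1.03−0.94)/(1.05−0.94) = 0.8182.
Payoff layer (t=4): V(4,0)=30.9100, V(4,1)=0.1700, V(4,2)=9.8200, V(4,3)=51.6100, V(4,4)=12.1200
Node (3,0) S=23.2564: V=(p*·0.1700+(1−p*)·30.9100)/1.03=5.5914; Δ=(0.1700−30.9100)/(24.4192−21.8610)=-12.0163; B=V−Δ·S=285.0459
Node (3,1) S=25.9778: V=(p*·9.8200+(1−p*)·0.1700)/1.03=7.8305; Δ=(9.8200−0.1700)/(27.2767−24.4192)=3.3770; B=V−Δ·S=-79.8967
Node (3,2) S=29.0178: V=(p*·51.6100+(1−p*)·9.8200)/1.03=42.7299; Δ=(51.6100−9.8200)/(30.4687−27.2767)=13.0923; B=V−Δ·S=-337.1792
Node (3,3) S=32.4135: V=(p*·12.1200+(1−p*)·51.6100)/1.03=18.7379; Δ=(12.1200−51.6100)/(34.0342−30.4687)=-11.0756; B=V−Δ·S=377.7379
Node (2,0) S=24.7408: V=(p*·7.8305+(1−p*)·5.5914)/1.03=7.2072; Δ=(7.8305−5.5914)/(25.9778−23.2564)=0.8228; B=V−Δ·S=-13.1491
Node (2,1) S=27.6360: V=(p*·42.7299+(1−p*)·7.8305)/1.03=35.3248; Δ=(42.7299−7.8305)/(29.0178−25.9778)=11.4802; B=V−Δ·S=-281.9423
Node (2,2) S=30.8700: V=(p*·18.7379+(1−p*)·42.7299)/1.03=22.4272; Δ=(18.7379−42.7299)/(32.4135−29.0178)=-7.0654; B=V−Δ·S=240.5368
Node (1,0) S=26.3200: V=(p*·35.3248+(1−p*)·7.2072)/1.03=29.3326; Δ=(35.3248−7.2072)/(27.6360−24.7408)=9.7118; B=V−Δ·S=-226.2823
Node (1,1) S=29.4000: V=(p*·22.4272+(1−p*)·35.3248)/1.03=24.0507; Δ=(22.4272−35.3248)/(30.8700−27.6360)=-3.9881; B=V−Δ·S=141.3016
Node (0,0) S=28.0000: V=(p*·24.0507+(1−p*)·29.3326)/1.03=24.2826; Δ=(24.0507−29.3326)/(29.4000−26.3200)=-1.7149; B=V−Δ·S=72.2992
Self-financing check: at every node Δ·S+B equals the discounted successor values.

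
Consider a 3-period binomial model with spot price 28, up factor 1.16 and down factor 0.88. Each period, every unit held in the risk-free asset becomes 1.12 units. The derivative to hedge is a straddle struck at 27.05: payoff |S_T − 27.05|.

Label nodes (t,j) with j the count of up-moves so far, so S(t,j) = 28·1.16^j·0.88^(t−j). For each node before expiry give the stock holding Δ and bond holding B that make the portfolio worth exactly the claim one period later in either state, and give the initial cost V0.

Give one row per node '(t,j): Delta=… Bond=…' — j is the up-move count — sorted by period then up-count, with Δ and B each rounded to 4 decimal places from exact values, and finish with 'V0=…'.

(0,0): Delta=0.8803 Bond=-15.7272
(1,0): Delta=0.3545 Bond=-4.6599
(1,1): Delta=0.9468 Bond=-19.7736
(2,0): Delta=-1.0000 Bond=24.1518
(2,1): Delta=0.5258 Bond=-10.1142
(2,2): Delta=1.0000 Bond=-24.1518
V0=8.9212

Risk-neutral probability p* = (R−d)/(u−d) = (1.12−0.88)/(1.16−0.88) = 0.8571.
Payoff layer (t=3): V(3,0)=7.9688, V(3,1)=1.8975, V(3,2)=6.1056, V(3,3)=16.6551
  t=2,j=0: stock 21.6832 → up 25.1525 (V=1.8975), down 19.0812 (V=7.9688). Price 2.4686; hedge Δ=-1.0000, bond B=24.1518.
  t=2,j=1: stock 28.5824 → up 33.1556 (V=6.1056), down 25.1525 (V=1.8975). Price 4.9147; hedge Δ=0.5258, bond B=-10.1142.
  t=2,j=2: stock 37.6768 → up 43.7051 (V=16.6551), down 33.1556 (V=6.1056). Price 13.5250; hedge Δ=1.0000, bond B=-24.1518.
  t=1,j=0: stock 24.6400 → up 28.5824 (V=4.9147), down 21.6832 (V=2.4686). Price 4.0761; hedge Δ=0.3545, bond B=-4.6599.
  t=1,j=1: stock 32.4800 → up 37.6768 (V=13.5250), down 28.5824 (V=4.9147). Price 10.9776; hedge Δ=0.9468, bond B=-19.7736.
  t=0,j=0: stock 28.0000 → up 32.4800 (V=10.9776), down 24.6400 (V=4.0761). Price 8.9212; hedge Δ=0.8803, bond B=-15.7272.
Self-financing check: at every node Δ·S+B equals the discounted successor values.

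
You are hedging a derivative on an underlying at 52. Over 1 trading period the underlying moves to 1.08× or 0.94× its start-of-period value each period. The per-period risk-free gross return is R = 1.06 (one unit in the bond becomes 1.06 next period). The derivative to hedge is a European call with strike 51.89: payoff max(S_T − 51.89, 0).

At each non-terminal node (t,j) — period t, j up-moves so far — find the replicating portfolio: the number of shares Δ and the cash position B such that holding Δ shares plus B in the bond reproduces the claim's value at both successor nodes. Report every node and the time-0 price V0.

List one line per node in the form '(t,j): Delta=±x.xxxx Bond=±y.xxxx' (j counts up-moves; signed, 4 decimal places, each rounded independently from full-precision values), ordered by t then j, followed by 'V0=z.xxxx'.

(0,0): Delta=0.5865 Bond=-27.0472
V0=3.4528

Under the risk-neutral measure, an up-move has probability p* = (R−d)/(u−d) = 0.8571 and values discount at R = 1.06.
Payoff layer (t=1): V(1,0)=0.0000, V(1,1)=4.2700
  t=0,j=0: stock 52.0000 → up 56.1600 (V=4.2700), down 48.8800 (V=0.0000). Price 3.4528; hedge Δ=0.5865, bond B=-27.0472.
The time-0 hedge costs 3.4528, which is the no-arbitrage price.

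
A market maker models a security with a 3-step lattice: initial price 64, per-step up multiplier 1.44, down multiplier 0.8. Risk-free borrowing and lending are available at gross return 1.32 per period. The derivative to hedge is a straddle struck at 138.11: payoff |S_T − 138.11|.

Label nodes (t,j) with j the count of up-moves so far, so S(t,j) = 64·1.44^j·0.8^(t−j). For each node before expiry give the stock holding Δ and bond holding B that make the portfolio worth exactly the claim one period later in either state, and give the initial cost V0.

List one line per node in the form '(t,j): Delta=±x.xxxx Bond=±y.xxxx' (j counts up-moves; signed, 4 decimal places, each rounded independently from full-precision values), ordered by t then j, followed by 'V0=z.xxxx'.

(0,0): Delta=-0.0196 Bond=22.0224
(1,0): Delta=-1.0000 Bond=79.2642
(1,1): Delta=0.1061 Bond=17.4862
(2,0): Delta=-1.0000 Bond=104.6288
(2,1): Delta=-1.0000 Bond=104.6288
(2,2): Delta=0.2479 Bond=4.2633
V0=20.7657

Under the risk-neutral measure, an up-move has probability p* = (R−d)/(u−d) = 0.8125 and values discount at R = 1.32.
Terminal values V(3,·): V(3,0)=105.3420, V(3,1)=79.1276, V(3,2)=31.9417, V(3,3)=52.9930
  t=2,j=0: stock 40.9600 → up 58.9824 (V=79.1276), down 32.7680 (V=105.3420). Price 63.6688; hedge Δ=-1.0000, bond B=104.6288.
  t=2,j=1: stock 73.7280 → up 106.1683 (V=31.9417), down 58.9824 (V=79.1276). Price 30.9008; hedge Δ=-1.0000, bond B=104.6288.
  t=2,j=2: stock 132.7104 → up 191.1030 (V=52.9930), down 106.1683 (V=31.9417). Price 37.1560; hedge Δ=0.2479, bond B=4.2633.
  t=1,j=0: stock 51.2000 → up 73.7280 (V=30.9008), down 40.9600 (V=63.6688). Price 28.0642; hedge Δ=-1.0000, bond B=79.2642.
  t=1,j=1: stock 92.1600 → up 132.7104 (V=37.1560), down 73.7280 (V=30.9008). Price 27.2599; hedge Δ=0.1061, bond B=17.4862.
  t=0,j=0: stock 64.0000 → up 92.1600 (V=27.2599), down 51.2000 (V=28.0642). Price 20.7657; hedge Δ=-0.0196, bond B=22.0224.
Root portfolio cost Δ·64+B reproduces V0=20.7657.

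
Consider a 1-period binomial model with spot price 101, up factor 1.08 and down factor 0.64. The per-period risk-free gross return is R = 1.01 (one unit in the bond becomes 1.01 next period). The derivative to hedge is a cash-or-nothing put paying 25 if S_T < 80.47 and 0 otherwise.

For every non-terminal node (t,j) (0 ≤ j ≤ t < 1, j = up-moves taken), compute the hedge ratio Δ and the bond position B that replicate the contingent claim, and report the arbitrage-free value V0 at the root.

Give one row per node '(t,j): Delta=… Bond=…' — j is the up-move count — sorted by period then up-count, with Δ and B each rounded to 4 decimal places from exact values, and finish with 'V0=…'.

(0,0): Delta=-0.5626 Bond=60.7561
V0=3.9379

Since d<R<u, set p* = (R−d)/(u−d) = 0.8409; price each node as the discounted p*-expectation of its children.
Terminal values V(1,·): V(1,0)=25.0000, V(1,1)=0.0000
  t=0,j=0: stock 101.0000 → up 109.0800 (V=0.0000), down 64.6400 (V=25.0000). Price 3.9379; hedge Δ=-0.5626, bond B=60.7561.
Root portfolio cost Δ·101+B reproduces V0=3.9379.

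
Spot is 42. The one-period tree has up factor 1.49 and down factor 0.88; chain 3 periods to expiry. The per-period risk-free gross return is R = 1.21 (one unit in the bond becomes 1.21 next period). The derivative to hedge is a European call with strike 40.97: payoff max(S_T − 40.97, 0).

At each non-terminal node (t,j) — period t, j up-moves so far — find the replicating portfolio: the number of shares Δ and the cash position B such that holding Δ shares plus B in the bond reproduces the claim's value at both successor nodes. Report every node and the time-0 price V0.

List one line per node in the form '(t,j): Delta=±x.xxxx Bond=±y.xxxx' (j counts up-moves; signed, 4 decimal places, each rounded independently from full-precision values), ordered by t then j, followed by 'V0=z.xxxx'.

The replicating-portfolio and risk-neutral prices coincide; use p* = (1.21−0.88)/(1.49−0.88) = 0.5410 for the latter.
Terminal values V(3,·): V(3,0)=0.0000, V(3,1)=7.4920, V(3,2)=41.0849, V(3,3)=97.9639
  t=2,j=0: stock 32.5248 → up 48.4620 (V=7.4920), down 28.6218 (V=0.0000). Price 3.3496; hedge Δ=0.3776, bond B=-8.9323.
  t=2,j=1: stock 55.0704 → up 82.0549 (V=41.0849), down 48.4620 (V=7.4920). Price 21.2109; hedge Δ=1.0000, bond B=-33.8595.
  t=2,j=2: stock 93.2442 → up 138.9339 (V=97.9639), down 82.0549 (V=41.0849). Price 59.3847; hedge Δ=1.0000, bond B=-33.8595.
  t=1,j=0: stock 36.9600 → up 55.0704 (V=21.2109), down 32.5248 (V=3.3496). Price 10.7539; hedge Δ=0.7922, bond B=-18.5269.
  t=1,j=1: stock 62.5800 → up 93.2442 (V=59.3847), down 55.0704 (V=21.2109). Price 34.5969; hedge Δ=1.0000, bond B=-27.9831.
  t=0,j=0: stock 42.0000 → up 62.5800 (V=34.5969), down 36.9600 (V=10.7539). Price 19.5476; hedge Δ=0.9306, bond B=-19.5393.
Check: Δ(0,0)·S0 + B(0,0) = 19.5476 = V0.

(0,0): Delta=0.9306 Bond=-19.5393
(1,0): Delta=0.7922 Bond=-18.5269
(1,1): Delta=1.0000 Bond=-27.9831
(2,0): Delta=0.3776 Bond=-8.9323
(2,1): Delta=1.0000 Bond=-33.8595
(2,2): Delta=1.0000 Bond=-33.8595
V0=19.5476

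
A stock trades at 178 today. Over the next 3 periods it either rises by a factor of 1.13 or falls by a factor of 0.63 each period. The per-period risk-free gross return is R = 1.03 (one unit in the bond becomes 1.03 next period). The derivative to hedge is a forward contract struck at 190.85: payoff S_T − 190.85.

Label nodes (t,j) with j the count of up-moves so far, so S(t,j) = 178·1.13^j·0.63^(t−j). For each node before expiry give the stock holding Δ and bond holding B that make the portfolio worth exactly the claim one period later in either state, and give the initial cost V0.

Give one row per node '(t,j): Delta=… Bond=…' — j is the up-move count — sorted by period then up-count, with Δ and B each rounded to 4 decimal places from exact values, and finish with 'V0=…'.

Since d<R<u, set p* = (R−d)/(u−d) = 0.8000; price each node as the discounted p*-expectation of its children.
Terminal values V(3,·): V(3,0)=-146.3416, V(3,1)=-111.0175, V(3,2)=-47.6584, V(3,3)=65.9857
Node (2,0) S=70.6482: V=(p*·-111.0175+(1−p*)·-146.3416)/1.03=-114.6431; Δ=(-111.0175−-146.3416)/(79.8325−44.5084)=1.0000; B=V−Δ·S=-185.2913
Node (2,1) S=126.7182: V=(p*·-47.6584+(1−p*)·-111.0175)/1.03=-58.5731; Δ=(-47.6584−-111.0175)/(143.1916−79.8325)=1.0000; B=V−Δ·S=-185.2913
Node (2,2) S=227.2882: V=(p*·65.9857+(1−p*)·-47.6584)/1.03=41.9969; Δ=(65.9857−-47.6584)/(256.8357−143.1916)=1.0000; B=V−Δ·S=-185.2913
Node (1,0) S=112.1400: V=(p*·-58.5731+(1−p*)·-114.6431)/1.03=-67.7544; Δ=(-58.5731−-114.6431)/(126.7182−70.6482)=1.0000; B=V−Δ·S=-179.8944
Node (1,1) S=201.1400: V=(p*·41.9969+(1−p*)·-58.5731)/1.03=21.2456; Δ=(41.9969−-58.5731)/(227.2882−126.7182)=1.0000; B=V−Δ·S=-179.8944
Node (0,0) S=178.0000: V=(p*·21.2456+(1−p*)·-67.7544)/1.03=3.3452; Δ=(21.2456−-67.7544)/(201.1400−112.1400)=1.0000; B=V−Δ·S=-174.6548
Check: Δ(0,0)·S0 + B(0,0) = 3.3452 = V0.

(0,0): Delta=1.0000 Bond=-174.6548
(1,0): Delta=1.0000 Bond=-179.8944
(1,1): Delta=1.0000 Bond=-179.8944
(2,0): Delta=1.0000 Bond=-185.2913
(2,1): Delta=1.0000 Bond=-185.2913
(2,2): Delta=1.0000 Bond=-185.2913
V0=3.3452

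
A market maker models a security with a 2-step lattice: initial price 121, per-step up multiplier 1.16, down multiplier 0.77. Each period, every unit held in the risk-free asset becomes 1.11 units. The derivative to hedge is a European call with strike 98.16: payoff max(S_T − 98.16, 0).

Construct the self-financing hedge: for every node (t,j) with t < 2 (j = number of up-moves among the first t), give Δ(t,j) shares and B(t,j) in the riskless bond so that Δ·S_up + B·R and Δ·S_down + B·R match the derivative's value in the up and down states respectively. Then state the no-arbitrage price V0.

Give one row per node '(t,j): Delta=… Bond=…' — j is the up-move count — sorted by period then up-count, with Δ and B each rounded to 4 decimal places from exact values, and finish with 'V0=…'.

Under the risk-neutral measure, an up-move has probability p* = (R−d)/(u−d) = 0.8718 and values discount at R = 1.11.
Payoff layer (t=2): V(2,0)=0.0000, V(2,1)=9.9172, V(2,2)=64.6576
(1,0): S=93.1700. Δ = (V_up−V_dn)/(S_up−S_dn) = (9.9172−0.0000)/(108.0772−71.7409) = 0.2729. V = [p*·9.9172 + (1−p*)·0.0000]/1.11 = 7.7890. B = V − Δ·S = -17.6397.
(1,1): S=140.3600. Δ = (V_up−V_dn)/(S_up−S_dn) = (64.6576−9.9172)/(162.8176−108.0772) = 1.0000. V = [p*·64.6576 + (1−p*)·9.9172]/1.11 = 51.9276. B = V − Δ·S = -88.4324.
(0,0): S=121.0000. Δ = (V_up−V_dn)/(S_up−S_dn) = (51.9276−7.7890)/(140.3600−93.1700) = 0.9353. V = [p*·51.9276 + (1−p*)·7.7890]/1.11 = 41.6836. B = V − Δ·S = -71.4923.
Self-financing check: at every node Δ·S+B equals the discounted successor values.

(0,0): Delta=0.9353 Bond=-71.4923
(1,0): Delta=0.2729 Bond=-17.6397
(1,1): Delta=1.0000 Bond=-88.4324
V0=41.6836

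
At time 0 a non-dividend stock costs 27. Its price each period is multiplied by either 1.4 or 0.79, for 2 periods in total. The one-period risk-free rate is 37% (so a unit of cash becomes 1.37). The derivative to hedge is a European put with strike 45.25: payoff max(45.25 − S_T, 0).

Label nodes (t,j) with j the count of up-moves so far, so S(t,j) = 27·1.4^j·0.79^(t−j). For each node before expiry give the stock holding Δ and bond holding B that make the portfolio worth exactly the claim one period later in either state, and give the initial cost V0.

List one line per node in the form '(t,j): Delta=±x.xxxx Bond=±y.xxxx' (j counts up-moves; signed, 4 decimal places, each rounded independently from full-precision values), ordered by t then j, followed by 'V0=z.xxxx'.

Under the risk-neutral measure, an up-move has probability p* = (R−d)/(u−d) = 0.9508 and values discount at R = 1.37.
At expiry t=2: V(2,0)=28.3993, V(2,1)=15.3880, V(2,2)=0.0000
(1,0): S=21.3300. Δ = (V_up−V_dn)/(S_up−S_dn) = (15.3880−28.3993)/(29.8620−16.8507) = -1.0000. V = [p*·15.3880 + (1−p*)·28.3993]/1.37 = 11.6992. B = V − Δ·S = 33.0292.
(1,1): S=37.8000. Δ = (V_up−V_dn)/(S_up−S_dn) = (0.0000−15.3880)/(52.9200−29.8620) = -0.6674. V = [p*·0.0000 + (1−p*)·15.3880]/1.37 = 0.5524. B = V − Δ·S = 25.7786.
(0,0): S=27.0000. Δ = (V_up−V_dn)/(S_up−S_dn) = (0.5524−11.6992)/(37.8000−21.3300) = -0.6768. V = [p*·0.5524 + (1−p*)·11.6992]/1.37 = 0.8034. B = V − Δ·S = 19.0768.
The time-0 hedge costs 0.8034, which is the no-arbitrage price.

(0,0): Delta=-0.6768 Bond=19.0768
(1,0): Delta=-1.0000 Bond=33.0292
(1,1): Delta=-0.6674 Bond=25.7786
V0=0.8034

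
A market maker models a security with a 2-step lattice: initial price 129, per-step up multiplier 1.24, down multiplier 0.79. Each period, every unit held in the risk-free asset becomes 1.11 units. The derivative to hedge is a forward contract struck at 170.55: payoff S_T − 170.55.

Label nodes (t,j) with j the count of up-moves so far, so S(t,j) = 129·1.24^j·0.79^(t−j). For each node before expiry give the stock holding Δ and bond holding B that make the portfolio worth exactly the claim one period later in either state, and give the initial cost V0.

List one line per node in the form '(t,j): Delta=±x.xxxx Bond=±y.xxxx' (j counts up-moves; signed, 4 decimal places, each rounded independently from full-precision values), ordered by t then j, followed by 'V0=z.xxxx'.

(0,0): Delta=1.0000 Bond=-138.4222
(1,0): Delta=1.0000 Bond=-153.6486
(1,1): Delta=1.0000 Bond=-153.6486
V0=-9.4222

Since d<R<u, set p* = (R−d)/(u−d) = 0.7111; price each node as the discounted p*-expectation of its children.
Terminal values V(2,·): V(2,0)=-90.0411, V(2,1)=-44.1816, V(2,2)=27.8004
  t=1,j=0: stock 101.9100 → up 126.3684 (V=-44.1816), down 80.5089 (V=-90.0411). Price -51.7386; hedge Δ=1.0000, bond B=-153.6486.
  t=1,j=1: stock 159.9600 → up 198.3504 (V=27.8004), down 126.3684 (V=-44.1816). Price 6.3114; hedge Δ=1.0000, bond B=-153.6486.
  t=0,j=0: stock 129.0000 → up 159.9600 (V=6.3114), down 101.9100 (V=-51.7386). Price -9.4222; hedge Δ=1.0000, bond B=-138.4222.
Each (Δ,B) replicates both successor values, so the strategy is self-financing and V0 is arbitrage-free.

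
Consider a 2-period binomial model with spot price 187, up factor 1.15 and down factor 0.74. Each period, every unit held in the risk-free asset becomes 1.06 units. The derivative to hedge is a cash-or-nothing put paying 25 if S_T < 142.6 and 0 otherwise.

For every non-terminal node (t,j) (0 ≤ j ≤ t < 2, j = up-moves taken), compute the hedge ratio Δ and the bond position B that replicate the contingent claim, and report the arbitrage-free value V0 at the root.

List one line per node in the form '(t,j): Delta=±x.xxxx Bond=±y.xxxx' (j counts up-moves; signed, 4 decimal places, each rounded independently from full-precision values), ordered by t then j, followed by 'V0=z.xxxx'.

Under the risk-neutral measure, an up-move has probability p* = (R−d)/(u−d) = 0.7805 and values discount at R = 1.06.
Terminal payoffs: V(2,0)=25.0000, V(2,1)=0.0000, V(2,2)=0.0000
  t=1,j=0: stock 138.3800 → up 159.1370 (V=0.0000), down 102.4012 (V=25.0000). Price 5.1772; hedge Δ=-0.4406, bond B=66.1528.
  t=1,j=1: stock 215.0500 → up 247.3075 (V=0.0000), down 159.1370 (V=0.0000). Price 0.0000; hedge Δ=0.0000, bond B=0.0000.
  t=0,j=0: stock 187.0000 → up 215.0500 (V=0.0000), down 138.3800 (V=5.1772). Price 1.0721; hedge Δ=-0.0675, bond B=13.6994.
Check: Δ(0,0)·S0 + B(0,0) = 1.0721 = V0.

(0,0): Delta=-0.0675 Bond=13.6994
(1,0): Delta=-0.4406 Bond=66.1528
(1,1): Delta=0.0000 Bond=0.0000
V0=1.0721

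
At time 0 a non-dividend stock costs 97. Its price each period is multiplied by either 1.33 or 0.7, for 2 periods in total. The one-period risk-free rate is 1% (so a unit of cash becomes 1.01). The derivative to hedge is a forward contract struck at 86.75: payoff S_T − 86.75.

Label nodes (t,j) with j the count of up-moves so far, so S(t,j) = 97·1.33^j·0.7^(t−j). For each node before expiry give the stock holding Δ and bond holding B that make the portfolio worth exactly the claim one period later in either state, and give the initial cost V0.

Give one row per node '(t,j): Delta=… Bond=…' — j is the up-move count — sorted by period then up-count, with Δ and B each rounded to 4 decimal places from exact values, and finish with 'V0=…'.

(0,0): Delta=1.0000 Bond=-85.0407
(1,0): Delta=1.0000 Bond=-85.8911
(1,1): Delta=1.0000 Bond=-85.8911
V0=11.9593

Under the risk-neutral measure, an up-move has probability p* = (R−d)/(u−d) = 0.4921 and values discount at R = 1.01.
Terminal values V(2,·): V(2,0)=-39.2200, V(2,1)=3.5570, V(2,2)=84.8333
  t=1,j=0: stock 67.9000 → up 90.3070 (V=3.5570), down 47.5300 (V=-39.2200). Price -17.9911; hedge Δ=1.0000, bond B=-85.8911.
  t=1,j=1: stock 129.0100 → up 171.5833 (V=84.8333), down 90.3070 (V=3.5570). Price 43.1189; hedge Δ=1.0000, bond B=-85.8911.
  t=0,j=0: stock 97.0000 → up 129.0100 (V=43.1189), down 67.9000 (V=-17.9911). Price 11.9593; hedge Δ=1.0000, bond B=-85.0407.
Check: Δ(0,0)·S0 + B(0,0) = 11.9593 = V0.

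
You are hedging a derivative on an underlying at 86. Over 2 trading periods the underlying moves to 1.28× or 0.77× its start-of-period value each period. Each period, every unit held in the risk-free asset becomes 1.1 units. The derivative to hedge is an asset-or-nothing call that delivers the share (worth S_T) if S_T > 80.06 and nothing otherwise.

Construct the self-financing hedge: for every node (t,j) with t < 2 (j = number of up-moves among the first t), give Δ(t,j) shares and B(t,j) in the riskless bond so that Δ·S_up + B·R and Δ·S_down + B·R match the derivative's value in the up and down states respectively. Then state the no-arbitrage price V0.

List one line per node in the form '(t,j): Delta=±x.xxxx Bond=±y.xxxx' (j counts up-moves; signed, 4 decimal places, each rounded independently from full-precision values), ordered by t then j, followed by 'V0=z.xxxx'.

(0,0): Delta=1.3730 Bond=-37.3282
(1,0): Delta=2.5098 Bond=-116.3395
(1,1): Delta=1.0000 Bond=0.0000
V0=80.7507

Risk-neutral probability p* = (R−d)/(u−d) = (1.1−0.77)/(1.28−0.77) = 0.6471.
Terminal payoffs: V(2,0)=0.0000, V(2,1)=84.7616, V(2,2)=140.9024
  t=1,j=0: stock 66.2200 → up 84.7616 (V=84.7616), down 50.9894 (V=0.0000). Price 49.8598; hedge Δ=2.5098, bond B=-116.3395.
  t=1,j=1: stock 110.0800 → up 140.9024 (V=140.9024), down 84.7616 (V=84.7616). Price 110.0800; hedge Δ=1.0000, bond B=0.0000.
  t=0,j=0: stock 86.0000 → up 110.0800 (V=110.0800), down 66.2200 (V=49.8598). Price 80.7507; hedge Δ=1.3730, bond B=-37.3282.
Check: Δ(0,0)·S0 + B(0,0) = 80.7507 = V0.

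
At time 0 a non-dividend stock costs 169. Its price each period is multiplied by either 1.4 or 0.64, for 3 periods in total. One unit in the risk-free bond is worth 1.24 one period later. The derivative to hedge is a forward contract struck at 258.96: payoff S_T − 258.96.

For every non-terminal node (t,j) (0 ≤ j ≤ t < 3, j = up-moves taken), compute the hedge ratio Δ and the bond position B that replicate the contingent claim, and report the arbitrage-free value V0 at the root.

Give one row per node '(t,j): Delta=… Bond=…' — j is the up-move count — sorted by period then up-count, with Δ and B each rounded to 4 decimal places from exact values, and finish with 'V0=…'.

Risk-neutral probability p* = (R−d)/(u−d) = (1.24−0.64)/(1.4−0.64) = 0.7895.
At expiry t=3: V(3,0)=-214.6577, V(3,1)=-162.0486, V(3,2)=-46.9664, V(3,3)=204.7760
  t=2,j=0: stock 69.2224 → up 96.9114 (V=-162.0486), down 44.3023 (V=-214.6577). Price -139.6163; hedge Δ=1.0000, bond B=-208.8387.
  t=2,j=1: stock 151.4240 → up 211.9936 (V=-46.9664), down 96.9114 (V=-162.0486). Price -57.4147; hedge Δ=1.0000, bond B=-208.8387.
  t=2,j=2: stock 331.2400 → up 463.7360 (V=204.7760), down 211.9936 (V=-46.9664). Price 122.4013; hedge Δ=1.0000, bond B=-208.8387.
  t=1,j=0: stock 108.1600 → up 151.4240 (V=-57.4147), down 69.2224 (V=-139.6163). Price -60.2583; hedge Δ=1.0000, bond B=-168.4183.
  t=1,j=1: stock 236.6000 → up 331.2400 (V=122.4013), down 151.4240 (V=-57.4147). Price 68.1817; hedge Δ=1.0000, bond B=-168.4183.
  t=0,j=0: stock 169.0000 → up 236.6000 (V=68.1817), down 108.1600 (V=-60.2583). Price 33.1788; hedge Δ=1.0000, bond B=-135.8212.
Each (Δ,B) replicates both successor values, so the strategy is self-financing and V0 is arbitrage-free.

(0,0): Delta=1.0000 Bond=-135.8212
(1,0): Delta=1.0000 Bond=-168.4183
(1,1): Delta=1.0000 Bond=-168.4183
(2,0): Delta=1.0000 Bond=-208.8387
(2,1): Delta=1.0000 Bond=-208.8387
(2,2): Delta=1.0000 Bond=-208.8387
V0=33.1788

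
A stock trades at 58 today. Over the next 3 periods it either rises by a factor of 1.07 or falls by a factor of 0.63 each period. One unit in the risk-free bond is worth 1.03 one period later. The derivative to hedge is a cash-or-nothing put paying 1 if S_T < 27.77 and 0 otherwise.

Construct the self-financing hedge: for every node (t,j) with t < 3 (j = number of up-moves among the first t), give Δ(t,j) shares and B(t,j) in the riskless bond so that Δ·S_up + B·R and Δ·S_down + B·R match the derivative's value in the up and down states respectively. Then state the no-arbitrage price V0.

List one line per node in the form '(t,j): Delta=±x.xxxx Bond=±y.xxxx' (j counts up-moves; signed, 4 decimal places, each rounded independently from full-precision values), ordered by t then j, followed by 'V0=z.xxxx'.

(0,0): Delta=-0.0061 Bond=0.3754
(1,0): Delta=-0.0549 Bond=2.1695
(1,1): Delta=-0.0032 Bond=0.2084
(2,0): Delta=0.0000 Bond=0.9709
(2,1): Delta=-0.0581 Bond=2.3610
(2,2): Delta=0.0000 Bond=0.0000
V0=0.0213

No-arbitrage ⇒ martingale measure with p* = (R−d)/(u−d) = 0.9091.
Terminal payoffs: V(3,0)=1.0000, V(3,1)=1.0000, V(3,2)=0.0000, V(3,3)=0.0000
(2,0): S=23.0202. Δ = (V_up−V_dn)/(S_up−S_dn) = (1.0000−1.0000)/(24.6316−14.5027) = 0.0000. V = [p*·1.0000 + (1−p*)·1.0000]/1.03 = 0.9709. B = V − Δ·S = 0.9709.
(2,1): S=39.0978. Δ = (V_up−V_dn)/(S_up−S_dn) = (0.0000−1.0000)/(41.8346−24.6316) = -0.0581. V = [p*·0.0000 + (1−p*)·1.0000]/1.03 = 0.0883. B = V − Δ·S = 2.3610.
(2,2): S=66.4042. Δ = (V_up−V_dn)/(S_up−S_dn) = (0.0000−0.0000)/(71.0525−41.8346) = 0.0000. V = [p*·0.0000 + (1−p*)·0.0000]/1.03 = 0.0000. B = V − Δ·S = 0.0000.
(1,0): S=36.5400. Δ = (V_up−V_dn)/(S_up−S_dn) = (0.0883−0.9709)/(39.0978−23.0202) = -0.0549. V = [p*·0.0883 + (1−p*)·0.9709]/1.03 = 0.1636. B = V − Δ·S = 2.1695.
(1,1): S=62.0600. Δ = (V_up−V_dn)/(S_up−S_dn) = (0.0000−0.0883)/(66.4042−39.0978) = -0.0032. V = [p*·0.0000 + (1−p*)·0.0883]/1.03 = 0.0078. B = V − Δ·S = 0.2084.
(0,0): S=58.0000. Δ = (V_up−V_dn)/(S_up−S_dn) = (0.0078−0.1636)/(62.0600−36.5400) = -0.0061. V = [p*·0.0078 + (1−p*)·0.1636]/1.03 = 0.0213. B = V − Δ·S = 0.3754.
Root portfolio cost Δ·58+B reproduces V0=0.0213.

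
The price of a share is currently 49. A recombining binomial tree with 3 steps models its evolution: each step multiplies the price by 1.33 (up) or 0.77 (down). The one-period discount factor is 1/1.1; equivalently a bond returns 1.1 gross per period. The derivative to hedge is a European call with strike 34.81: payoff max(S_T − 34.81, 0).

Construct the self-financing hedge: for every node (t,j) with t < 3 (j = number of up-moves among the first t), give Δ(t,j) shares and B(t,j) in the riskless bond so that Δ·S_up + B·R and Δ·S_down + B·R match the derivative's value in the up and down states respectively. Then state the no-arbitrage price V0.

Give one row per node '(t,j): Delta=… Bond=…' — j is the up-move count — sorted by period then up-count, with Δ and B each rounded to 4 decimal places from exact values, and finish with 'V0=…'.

(0,0): Delta=0.9368 Bond=-22.4089
(1,0): Delta=0.7802 Bond=-18.7401
(1,1): Delta=1.0000 Bond=-28.7686
(2,0): Delta=0.2354 Bond=-4.7866
(2,1): Delta=1.0000 Bond=-31.6455
(2,2): Delta=1.0000 Bond=-31.6455
V0=23.4943

The replicating-portfolio and risk-neutral prices coincide; use p* = (1.1−0.77)/(1.33−0.77) = 0.5893 for the latter.
At expiry t=3: V(3,0)=0.0000, V(3,1)=3.8293, V(3,2)=31.9306, V(3,3)=80.4692
  t=2,j=0: stock 29.0521 → up 38.6393 (V=3.8293), down 22.3701 (V=0.0000). Price 2.0514; hedge Δ=0.2354, bond B=-4.7866.
  t=2,j=1: stock 50.1809 → up 66.7406 (V=31.9306), down 38.6393 (V=3.8293). Price 18.5354; hedge Δ=1.0000, bond B=-31.6455.
  t=2,j=2: stock 86.6761 → up 115.2792 (V=80.4692), down 66.7406 (V=31.9306). Price 55.0306; hedge Δ=1.0000, bond B=-31.6455.
  t=1,j=0: stock 37.7300 → up 50.1809 (V=18.5354), down 29.0521 (V=2.0514). Price 10.6957; hedge Δ=0.7802, bond B=-18.7401.
  t=1,j=1: stock 65.1700 → up 86.6761 (V=55.0306), down 50.1809 (V=18.5354). Price 36.4014; hedge Δ=1.0000, bond B=-28.7686.
  t=0,j=0: stock 49.0000 → up 65.1700 (V=36.4014), down 37.7300 (V=10.6957). Price 23.4943; hedge Δ=0.9368, bond B=-22.4089.
The time-0 hedge costs 23.4943, which is the no-arbitrage price.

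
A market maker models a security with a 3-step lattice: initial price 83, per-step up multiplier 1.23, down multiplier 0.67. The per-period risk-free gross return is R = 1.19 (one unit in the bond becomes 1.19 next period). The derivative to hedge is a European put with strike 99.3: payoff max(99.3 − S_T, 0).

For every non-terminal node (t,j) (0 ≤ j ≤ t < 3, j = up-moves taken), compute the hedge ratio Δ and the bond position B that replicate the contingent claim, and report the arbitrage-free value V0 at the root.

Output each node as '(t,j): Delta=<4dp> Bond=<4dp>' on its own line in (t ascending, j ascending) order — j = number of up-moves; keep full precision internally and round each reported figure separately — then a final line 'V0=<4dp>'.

(0,0): Delta=-0.2775 Bond=25.1635
(1,0): Delta=-1.0000 Bond=70.1222
(1,1): Delta=-0.2472 Bond=26.8539
(2,0): Delta=-1.0000 Bond=83.4454
(2,1): Delta=-1.0000 Bond=83.4454
(2,2): Delta=-0.2157 Bond=27.9955
V0=2.1301

Risk-neutral probability p* = (R−d)/(u−d) = (1.19−0.67)/(1.23−0.67) = 0.9286.
Payoff layer (t=3): V(3,0)=74.3367, V(3,1)=53.4718, V(3,2)=15.1676, V(3,3)=0.0000
Node (2,0) S=37.2587: V=(p*·53.4718+(1−p*)·74.3367)/1.19=46.1867; Δ=(53.4718−74.3367)/(45.8282−24.9633)=-1.0000; B=V−Δ·S=83.4454
Node (2,1) S=68.4003: V=(p*·15.1676+(1−p*)·53.4718)/1.19=15.0451; Δ=(15.1676−53.4718)/(84.1324−45.8282)=-1.0000; B=V−Δ·S=83.4454
Node (2,2) S=125.5707: V=(p*·0.0000+(1−p*)·15.1676)/1.19=0.9104; Δ=(0.0000−15.1676)/(154.4520−84.1324)=-0.2157; B=V−Δ·S=27.9955
Node (1,0) S=55.6100: V=(p*·15.0451+(1−p*)·46.1867)/1.19=14.5122; Δ=(15.0451−46.1867)/(68.4003−37.2587)=-1.0000; B=V−Δ·S=70.1222
Node (1,1) S=102.0900: V=(p*·0.9104+(1−p*)·15.0451)/1.19=1.6135; Δ=(0.9104−15.0451)/(125.5707−68.4003)=-0.2472; B=V−Δ·S=26.8539
Node (0,0) S=83.0000: V=(p*·1.6135+(1−p*)·14.5122)/1.19=2.1301; Δ=(1.6135−14.5122)/(102.0900−55.6100)=-0.2775; B=V−Δ·S=25.1635
Check: Δ(0,0)·S0 + B(0,0) = 2.1301 = V0.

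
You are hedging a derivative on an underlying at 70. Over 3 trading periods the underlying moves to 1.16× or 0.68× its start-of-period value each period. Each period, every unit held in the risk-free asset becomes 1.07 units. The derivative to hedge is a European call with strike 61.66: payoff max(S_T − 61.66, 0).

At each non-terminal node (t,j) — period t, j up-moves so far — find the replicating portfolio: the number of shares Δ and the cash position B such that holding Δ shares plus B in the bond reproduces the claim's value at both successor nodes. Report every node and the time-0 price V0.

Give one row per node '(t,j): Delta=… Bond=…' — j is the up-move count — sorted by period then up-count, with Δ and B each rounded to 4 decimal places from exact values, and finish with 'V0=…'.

(0,0): Delta=0.7948 Bond=-34.0699
(1,0): Delta=0.0794 Bond=-2.4034
(1,1): Delta=0.8916 Bond=-44.3128
(2,0): Delta=0.0000 Bond=0.0000
(2,1): Delta=0.0902 Bond=-3.1651
(2,2): Delta=1.0000 Bond=-57.6262
V0=21.5672

No-arbitrage ⇒ martingale measure with p* = (R−d)/(u−d) = 0.8125.
Terminal payoffs: V(3,0)=0.0000, V(3,1)=0.0000, V(3,2)=2.3906, V(3,3)=47.6027
Node (2,0) S=32.3680: V=(p*·0.0000+(1−p*)·0.0000)/1.07=0.0000; Δ=(0.0000−0.0000)/(37.5469−22.0102)=0.0000; B=V−Δ·S=0.0000
Node (2,1) S=55.2160: V=(p*·2.3906+(1−p*)·0.0000)/1.07=1.8153; Δ=(2.3906−0.0000)/(64.0506−37.5469)=0.0902; B=V−Δ·S=-3.1651
Node (2,2) S=94.1920: V=(p*·47.6027+(1−p*)·2.3906)/1.07=36.5658; Δ=(47.6027−2.3906)/(109.2627−64.0506)=1.0000; B=V−Δ·S=-57.6262
Node (1,0) S=47.6000: V=(p*·1.8153+(1−p*)·0.0000)/1.07=1.3784; Δ=(1.8153−0.0000)/(55.2160−32.3680)=0.0794; B=V−Δ·S=-2.4034
Node (1,1) S=81.2000: V=(p*·36.5658+(1−p*)·1.8153)/1.07=28.0842; Δ=(36.5658−1.8153)/(94.1920−55.2160)=0.8916; B=V−Δ·S=-44.3128
Node (0,0) S=70.0000: V=(p*·28.0842+(1−p*)·1.3784)/1.07=21.5672; Δ=(28.0842−1.3784)/(81.2000−47.6000)=0.7948; B=V−Δ·S=-34.0699
The time-0 hedge costs 21.5672, which is the no-arbitrage price.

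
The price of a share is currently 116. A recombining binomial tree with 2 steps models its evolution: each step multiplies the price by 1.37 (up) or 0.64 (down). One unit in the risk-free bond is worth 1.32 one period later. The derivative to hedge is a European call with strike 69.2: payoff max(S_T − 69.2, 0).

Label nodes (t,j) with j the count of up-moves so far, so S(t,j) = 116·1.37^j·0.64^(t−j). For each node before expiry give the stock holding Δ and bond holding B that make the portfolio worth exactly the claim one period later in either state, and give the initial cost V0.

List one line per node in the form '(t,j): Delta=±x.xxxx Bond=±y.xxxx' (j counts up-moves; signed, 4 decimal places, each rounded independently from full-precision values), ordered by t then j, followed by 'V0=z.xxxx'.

(0,0): Delta=0.9867 Bond=-38.1155
(1,0): Delta=0.5998 Bond=-21.5916
(1,1): Delta=1.0000 Bond=-52.4242
V0=76.3431

Risk-neutral probability p* = (R−d)/(u−d) = (1.32−0.64)/(1.37−0.64) = 0.9315.
Terminal values V(2,·): V(2,0)=0.0000, V(2,1)=32.5088, V(2,2)=148.5204
Node (1,0) S=74.2400: V=(p*·32.5088+(1−p*)·0.0000)/1.32=22.9410; Δ=(32.5088−0.0000)/(101.7088−47.5136)=0.5998; B=V−Δ·S=-21.5916
Node (1,1) S=158.9200: V=(p*·148.5204+(1−p*)·32.5088)/1.32=106.4958; Δ=(148.5204−32.5088)/(217.7204−101.7088)=1.0000; B=V−Δ·S=-52.4242
Node (0,0) S=116.0000: V=(p*·106.4958+(1−p*)·22.9410)/1.32=76.3431; Δ=(106.4958−22.9410)/(158.9200−74.2400)=0.9867; B=V−Δ·S=-38.1155
The time-0 hedge costs 76.3431, which is the no-arbitrage price.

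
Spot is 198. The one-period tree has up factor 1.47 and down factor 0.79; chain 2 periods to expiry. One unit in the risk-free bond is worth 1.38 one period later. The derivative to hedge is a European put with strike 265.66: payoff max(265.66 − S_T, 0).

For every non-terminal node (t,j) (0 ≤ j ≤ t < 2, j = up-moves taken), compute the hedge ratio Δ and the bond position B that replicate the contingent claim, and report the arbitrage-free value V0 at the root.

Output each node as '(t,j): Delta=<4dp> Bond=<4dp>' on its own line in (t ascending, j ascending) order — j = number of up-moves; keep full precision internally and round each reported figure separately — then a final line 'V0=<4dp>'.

(0,0): Delta=-0.2426 Bond=53.6463
(1,0): Delta=-1.0000 Bond=192.5072
(1,1): Delta=-0.1805 Bond=55.9593
V0=5.6151

Since d<R<u, set p* = (R−d)/(u−d) = 0.8676; price each node as the discounted p*-expectation of its children.
Payoff layer (t=2): V(2,0)=142.0882, V(2,1)=35.7226, V(2,2)=0.0000
  t=1,j=0: stock 156.4200 → up 229.9374 (V=35.7226), down 123.5718 (V=142.0882). Price 36.0872; hedge Δ=-1.0000, bond B=192.5072.
  t=1,j=1: stock 291.0600 → up 427.8582 (V=0.0000), down 229.9374 (V=35.7226). Price 3.4261; hedge Δ=-0.1805, bond B=55.9593.
  t=0,j=0: stock 198.0000 → up 291.0600 (V=3.4261), down 156.4200 (V=36.0872). Price 5.6151; hedge Δ=-0.2426, bond B=53.6463.
Root portfolio cost Δ·198+B reproduces V0=5.6151.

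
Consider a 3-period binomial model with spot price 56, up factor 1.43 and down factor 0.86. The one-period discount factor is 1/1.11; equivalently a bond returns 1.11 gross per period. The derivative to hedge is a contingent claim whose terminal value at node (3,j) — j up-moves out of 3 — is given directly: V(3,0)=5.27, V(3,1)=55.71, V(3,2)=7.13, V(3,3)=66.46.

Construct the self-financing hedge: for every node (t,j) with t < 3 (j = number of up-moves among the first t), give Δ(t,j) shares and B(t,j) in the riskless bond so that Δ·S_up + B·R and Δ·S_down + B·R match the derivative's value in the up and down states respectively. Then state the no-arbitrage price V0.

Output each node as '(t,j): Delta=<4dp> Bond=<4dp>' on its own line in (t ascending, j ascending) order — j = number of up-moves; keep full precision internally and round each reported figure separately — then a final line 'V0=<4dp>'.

Under the risk-neutral measure, an up-move has probability p* = (R−d)/(u−d) = 0.4386 and values discount at R = 1.11.
At expiry t=3: V(3,0)=5.2700, V(3,1)=55.7100, V(3,2)=7.1300, V(3,3)=66.4600
  t=2,j=0: stock 41.4176 → up 59.2272 (V=55.7100), down 35.6191 (V=5.2700). Price 24.6782; hedge Δ=2.1366, bond B=-63.8130.
  t=2,j=1: stock 68.8688 → up 98.4824 (V=7.1300), down 59.2272 (V=55.7100). Price 30.9937; hedge Δ=-1.2375, bond B=116.2217.
  t=2,j=2: stock 114.5144 → up 163.7556 (V=66.4600), down 98.4824 (V=7.1300). Price 29.8666; hedge Δ=0.9089, bond B=-74.2211.
  t=1,j=0: stock 48.1600 → up 68.8688 (V=30.9937), down 41.4176 (V=24.6782). Price 24.7281; hedge Δ=0.2301, bond B=13.6483.
  t=1,j=1: stock 80.0800 → up 114.5144 (V=29.8666), down 68.8688 (V=30.9937). Price 27.4769; hedge Δ=-0.0247, bond B=29.4542.
  t=0,j=0: stock 56.0000 → up 80.0800 (V=27.4769), down 48.1600 (V=24.7281). Price 23.3637; hedge Δ=0.0861, bond B=18.5412.
Self-financing check: at every node Δ·S+B equals the discounted successor values.

(0,0): Delta=0.0861 Bond=18.5412
(1,0): Delta=0.2301 Bond=13.6483
(1,1): Delta=-0.0247 Bond=29.4542
(2,0): Delta=2.1366 Bond=-63.8130
(2,1): Delta=-1.2375 Bond=116.2217
(2,2): Delta=0.9089 Bond=-74.2211
V0=23.3637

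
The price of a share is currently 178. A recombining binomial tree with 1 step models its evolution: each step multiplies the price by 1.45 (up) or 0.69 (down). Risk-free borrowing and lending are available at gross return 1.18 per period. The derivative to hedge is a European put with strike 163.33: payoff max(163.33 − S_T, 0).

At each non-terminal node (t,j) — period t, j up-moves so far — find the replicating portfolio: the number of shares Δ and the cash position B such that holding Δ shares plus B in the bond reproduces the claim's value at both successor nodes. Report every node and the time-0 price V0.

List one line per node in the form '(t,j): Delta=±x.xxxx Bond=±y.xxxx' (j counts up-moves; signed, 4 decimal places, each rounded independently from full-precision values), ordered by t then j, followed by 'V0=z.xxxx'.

The replicating-portfolio and risk-neutral prices coincide; use p* = (1.18−0.69)/(1.45−0.69) = 0.6447 for the latter.
Terminal values V(1,·): V(1,0)=40.5100, V(1,1)=0.0000
(0,0): S=178.0000. Δ = (V_up−V_dn)/(S_up−S_dn) = (0.0000−40.5100)/(258.1000−122.8200) = -0.2995. V = [p*·0.0000 + (1−p*)·40.5100]/1.18 = 12.1964. B = V − Δ·S = 65.4990.
Self-financing check: at every node Δ·S+B equals the discounted successor values.

(0,0): Delta=-0.2995 Bond=65.4990
V0=12.1964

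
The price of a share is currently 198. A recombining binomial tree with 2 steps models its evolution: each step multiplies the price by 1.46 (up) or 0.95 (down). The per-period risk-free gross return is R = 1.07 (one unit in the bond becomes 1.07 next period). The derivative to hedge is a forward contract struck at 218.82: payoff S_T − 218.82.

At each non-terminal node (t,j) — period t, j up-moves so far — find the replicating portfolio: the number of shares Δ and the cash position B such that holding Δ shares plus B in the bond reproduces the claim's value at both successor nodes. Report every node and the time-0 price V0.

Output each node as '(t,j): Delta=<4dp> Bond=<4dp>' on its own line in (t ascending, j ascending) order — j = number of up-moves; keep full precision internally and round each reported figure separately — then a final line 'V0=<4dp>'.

The replicating-portfolio and risk-neutral prices coincide; use p* = (1.07−0.95)/(1.46−0.95) = 0.2353 for the latter.
Terminal payoffs: V(2,0)=-40.1250, V(2,1)=55.8060, V(2,2)=203.2368
Node (1,0) S=188.1000: V=(p*·55.8060+(1−p*)·-40.1250)/1.07=-16.4047; Δ=(55.8060−-40.1250)/(274.6260−178.6950)=1.0000; B=V−Δ·S=-204.5047
Node (1,1) S=289.0800: V=(p*·203.2368+(1−p*)·55.8060)/1.07=84.5753; Δ=(203.2368−55.8060)/(422.0568−274.6260)=1.0000; B=V−Δ·S=-204.5047
Node (0,0) S=198.0000: V=(p*·84.5753+(1−p*)·-16.4047)/1.07=6.8741; Δ=(84.5753−-16.4047)/(289.0800−188.1000)=1.0000; B=V−Δ·S=-191.1259
Self-financing check: at every node Δ·S+B equals the discounted successor values.

(0,0): Delta=1.0000 Bond=-191.1259
(1,0): Delta=1.0000 Bond=-204.5047
(1,1): Delta=1.0000 Bond=-204.5047
V0=6.8741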